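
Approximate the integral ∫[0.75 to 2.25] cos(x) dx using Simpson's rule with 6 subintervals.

f(x) = cos(x)
a = 0.75, b = 2.25, n = 6
h = (b - a)/n = 0.250000

Simpson's rule: (h/3)[f(x₀) + 4f(x₁) + 2f(x₂) + ... + f(xₙ)]

x_0 = 0.7500, f(x_0) = 0.731689, coefficient = 1
x_1 = 1.0000, f(x_1) = 0.540302, coefficient = 4
x_2 = 1.2500, f(x_2) = 0.315322, coefficient = 2
x_3 = 1.5000, f(x_3) = 0.070737, coefficient = 4
x_4 = 1.7500, f(x_4) = -0.178246, coefficient = 2
x_5 = 2.0000, f(x_5) = -0.416147, coefficient = 4
x_6 = 2.2500, f(x_6) = -0.628174, coefficient = 1

I ≈ (0.250000/3) × 1.157239 = 0.096437
Exact value: 0.096434
Error: 0.000002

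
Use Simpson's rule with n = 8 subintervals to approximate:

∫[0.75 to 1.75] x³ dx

f(x) = x³
a = 0.75, b = 1.75, n = 8
h = (b - a)/n = 0.125000

Simpson's rule: (h/3)[f(x₀) + 4f(x₁) + 2f(x₂) + ... + f(xₙ)]

x_0 = 0.7500, f(x_0) = 0.421875, coefficient = 1
x_1 = 0.8750, f(x_1) = 0.669922, coefficient = 4
x_2 = 1.0000, f(x_2) = 1.000000, coefficient = 2
x_3 = 1.1250, f(x_3) = 1.423828, coefficient = 4
x_4 = 1.2500, f(x_4) = 1.953125, coefficient = 2
x_5 = 1.3750, f(x_5) = 2.599609, coefficient = 4
x_6 = 1.5000, f(x_6) = 3.375000, coefficient = 2
x_7 = 1.6250, f(x_7) = 4.291016, coefficient = 4
x_8 = 1.7500, f(x_8) = 5.359375, coefficient = 1

I ≈ (0.125000/3) × 54.375000 = 2.265625
Exact value: 2.265625
Error: 0.000000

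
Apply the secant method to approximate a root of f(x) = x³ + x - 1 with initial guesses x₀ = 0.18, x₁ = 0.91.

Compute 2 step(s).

f(x) = x³ + x - 1
x₀ = 0.18, x₁ = 0.91

Secant formula: x_{n+1} = x_n - f(x_n)(x_n - x_{n-1})/(f(x_n) - f(x_{n-1}))

Iteration 1:
  f(0.180000) = -0.814168
  f(0.910000) = 0.663571
  x_2 = 0.910000 - 0.663571×(0.910000 - 0.180000)/(0.663571 - (-0.814168))
       = 0.582197
Iteration 2:
  f(0.910000) = 0.663571
  f(0.582197) = -0.220465
  x_3 = 0.582197 - (-0.220465)×(0.582197 - 0.910000)/(-0.220465 - 0.663571)
       = 0.663946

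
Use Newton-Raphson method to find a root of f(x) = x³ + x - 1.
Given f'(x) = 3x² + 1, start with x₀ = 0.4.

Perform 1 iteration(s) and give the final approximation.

f(x) = x³ + x - 1
f'(x) = 3x² + 1
x₀ = 0.4

Newton-Raphson formula: x_{n+1} = x_n - f(x_n)/f'(x_n)

Iteration 1:
  f(0.400000) = -0.536000
  f'(0.400000) = 1.480000
  x_1 = 0.400000 - (-0.536000)/1.480000 = 0.762162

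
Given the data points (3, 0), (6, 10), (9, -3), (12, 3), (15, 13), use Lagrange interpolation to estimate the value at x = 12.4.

Lagrange interpolation formula:
P(x) = Σ yᵢ × Lᵢ(x)
where Lᵢ(x) = Π_{j≠i} (x - xⱼ)/(xᵢ - xⱼ)

L_0(12.4) = (12.4 - 6)/(3 - 6) × (12.4 - 9)/(3 - 9) × (12.4 - 12)/(3 - 12) × (12.4 - 15)/(3 - 15) = -0.011641
L_1(12.4) = (12.4 - 3)/(6 - 3) × (12.4 - 9)/(6 - 9) × (12.4 - 12)/(6 - 12) × (12.4 - 15)/(6 - 15) = 0.068392
L_2(12.4) = (12.4 - 3)/(9 - 3) × (12.4 - 6)/(9 - 6) × (12.4 - 12)/(9 - 12) × (12.4 - 15)/(9 - 15) = -0.193106
L_3(12.4) = (12.4 - 3)/(12 - 3) × (12.4 - 6)/(12 - 6) × (12.4 - 9)/(12 - 9) × (12.4 - 15)/(12 - 15) = 1.094268
L_4(12.4) = (12.4 - 3)/(15 - 3) × (12.4 - 6)/(15 - 6) × (12.4 - 9)/(15 - 9) × (12.4 - 12)/(15 - 12) = 0.042087

P(12.4) = 0×L_0(12.4) + 10×L_1(12.4) + (-3)×L_2(12.4) + 3×L_3(12.4) + 13×L_4(12.4)
P(12.4) = 5.093175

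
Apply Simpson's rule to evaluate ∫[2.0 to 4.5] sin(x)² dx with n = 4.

f(x) = sin(x)²
a = 2.0, b = 4.5, n = 4
h = (b - a)/n = 0.625000

Simpson's rule: (h/3)[f(x₀) + 4f(x₁) + 2f(x₂) + ... + f(xₙ)]

x_0 = 2.0000, f(x_0) = 0.826822, coefficient = 1
x_1 = 2.6250, f(x_1) = 0.243957, coefficient = 4
x_2 = 3.2500, f(x_2) = 0.011706, coefficient = 2
x_3 = 3.8750, f(x_3) = 0.448103, coefficient = 4
x_4 = 4.5000, f(x_4) = 0.955565, coefficient = 1

I ≈ (0.625000/3) × 4.574040 = 0.952925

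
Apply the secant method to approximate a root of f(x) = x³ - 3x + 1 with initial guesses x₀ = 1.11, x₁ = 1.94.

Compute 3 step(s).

f(x) = x³ - 3x + 1
x₀ = 1.11, x₁ = 1.94

Secant formula: x_{n+1} = x_n - f(x_n)(x_n - x_{n-1})/(f(x_n) - f(x_{n-1}))

Iteration 1:
  f(1.110000) = -0.962369
  f(1.940000) = 2.481384
  x_2 = 1.940000 - 2.481384×(1.940000 - 1.110000)/(2.481384 - (-0.962369))
       = 1.341946
Iteration 2:
  f(1.940000) = 2.481384
  f(1.341946) = -0.609235
  x_3 = 1.341946 - (-0.609235)×(1.341946 - 1.940000)/(-0.609235 - 2.481384)
       = 1.459837
Iteration 3:
  f(1.341946) = -0.609235
  f(1.459837) = -0.268417
  x_4 = 1.459837 - (-0.268417)×(1.459837 - 1.341946)/(-0.268417 - (-0.609235))
       = 1.552684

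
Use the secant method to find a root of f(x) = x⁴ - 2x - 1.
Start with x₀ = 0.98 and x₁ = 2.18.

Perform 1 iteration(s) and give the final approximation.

f(x) = x⁴ - 2x - 1
x₀ = 0.98, x₁ = 2.18

Secant formula: x_{n+1} = x_n - f(x_n)(x_n - x_{n-1})/(f(x_n) - f(x_{n-1}))

Iteration 1:
  f(0.980000) = -2.037632
  f(2.180000) = 17.225306
  x_2 = 2.180000 - 17.225306×(2.180000 - 0.980000)/(17.225306 - (-2.037632))
       = 1.106936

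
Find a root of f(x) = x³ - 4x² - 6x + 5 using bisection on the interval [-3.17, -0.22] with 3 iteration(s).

f(x) = x³ - 4x² - 6x + 5
Initial interval: [-3.17, -0.22]

Iteration 1:
  c_1 = (-3.170000 + (-0.220000))/2 = -1.695000
  f(c_1) = f(-1.695000) = -1.191877
  f(a) × f(c) ≥ 0, new interval: [-1.695000, -0.220000]
Iteration 2:
  c_2 = (-1.695000 + (-0.220000))/2 = -0.957500
  f(c_2) = f(-0.957500) = 6.199933
  f(a) × f(c) < 0, new interval: [-1.695000, -0.957500]
Iteration 3:
  c_3 = (-1.695000 + (-0.957500))/2 = -1.326250
  f(c_3) = f(-1.326250) = 3.588951
  f(a) × f(c) < 0, new interval: [-1.695000, -1.326250]

After 3 iteration(s), the approximation is c_3 = -1.326250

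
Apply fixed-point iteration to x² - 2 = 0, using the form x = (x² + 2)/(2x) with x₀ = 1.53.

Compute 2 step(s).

Equation: x² - 2 = 0
Fixed-point form: x = (x² + 2)/(2x)
x₀ = 1.53

x_1 = g(1.530000) = 1.418595
x_2 = g(1.418595) = 1.414220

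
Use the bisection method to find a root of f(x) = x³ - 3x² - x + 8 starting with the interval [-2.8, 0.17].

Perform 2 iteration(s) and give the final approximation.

f(x) = x³ - 3x² - x + 8
Initial interval: [-2.8, 0.17]

Iteration 1:
  c_1 = (-2.800000 + 0.170000)/2 = -1.315000
  f(c_1) = f(-1.315000) = 1.853394
  f(a) × f(c) < 0, new interval: [-2.800000, -1.315000]
Iteration 2:
  c_2 = (-2.800000 + (-1.315000))/2 = -2.057500
  f(c_2) = f(-2.057500) = -11.352446
  f(a) × f(c) ≥ 0, new interval: [-2.057500, -1.315000]

After 2 iteration(s), the approximation is c_2 = -2.057500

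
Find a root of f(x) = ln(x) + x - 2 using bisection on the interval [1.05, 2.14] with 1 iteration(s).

f(x) = ln(x) + x - 2
Initial interval: [1.05, 2.14]

Iteration 1:
  c_1 = (1.050000 + 2.140000)/2 = 1.595000
  f(c_1) = f(1.595000) = 0.061874
  f(a) × f(c) < 0, new interval: [1.050000, 1.595000]

After 1 iteration(s), the approximation is c_1 = 1.595000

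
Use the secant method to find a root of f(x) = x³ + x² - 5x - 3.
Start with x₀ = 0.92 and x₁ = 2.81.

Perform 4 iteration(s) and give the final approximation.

f(x) = x³ + x² - 5x - 3
x₀ = 0.92, x₁ = 2.81

Secant formula: x_{n+1} = x_n - f(x_n)(x_n - x_{n-1})/(f(x_n) - f(x_{n-1}))

Iteration 1:
  f(0.920000) = -5.974912
  f(2.810000) = 13.034141
  x_2 = 2.810000 - 13.034141×(2.810000 - 0.920000)/(13.034141 - (-5.974912))
       = 1.514063
Iteration 2:
  f(2.810000) = 13.034141
  f(1.514063) = -4.807108
  x_3 = 1.514063 - (-4.807108)×(1.514063 - 2.810000)/(-4.807108 - 13.034141)
       = 1.863238
Iteration 3:
  f(1.514063) = -4.807108
  f(1.863238) = -2.376015
  x_4 = 1.863238 - (-2.376015)×(1.863238 - 1.514063)/(-2.376015 - (-4.807108))
       = 2.204501
Iteration 4:
  f(1.863238) = -2.376015
  f(2.204501) = 1.550812
  x_5 = 2.204501 - 1.550812×(2.204501 - 1.863238)/(1.550812 - (-2.376015))
       = 2.069727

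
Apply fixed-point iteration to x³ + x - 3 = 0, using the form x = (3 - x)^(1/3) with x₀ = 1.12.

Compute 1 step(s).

Equation: x³ + x - 3 = 0
Fixed-point form: x = (3 - x)^(1/3)
x₀ = 1.12

x_1 = g(1.120000) = 1.234201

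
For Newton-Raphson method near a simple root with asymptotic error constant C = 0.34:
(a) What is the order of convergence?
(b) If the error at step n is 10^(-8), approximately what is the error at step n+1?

(a) Newton-Raphson has quadratic (order 2) convergence near simple roots.
    This means |e_{n+1}| ≈ C|e_n|².

(b) With |e_n| = 10^(-8) and C = 0.34:
    |e_{n+1}| ≈ 0.34 × (10^(-8))² = 0.34 × 10^(-16)

(a) 2 (quadratic); (b) |e_{n+1}| ≈ 3.400e-17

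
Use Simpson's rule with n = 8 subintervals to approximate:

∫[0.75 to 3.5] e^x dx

f(x) = e^x
a = 0.75, b = 3.5, n = 8
h = (b - a)/n = 0.343750

Simpson's rule: (h/3)[f(x₀) + 4f(x₁) + 2f(x₂) + ... + f(xₙ)]

x_0 = 0.7500, f(x_0) = 2.117000, coefficient = 1
x_1 = 1.0938, f(x_1) = 2.985449, coefficient = 4
x_2 = 1.4375, f(x_2) = 4.210157, coefficient = 2
x_3 = 1.7812, f(x_3) = 5.937273, coefficient = 4
x_4 = 2.1250, f(x_4) = 8.372897, coefficient = 2
x_5 = 2.4688, f(x_5) = 11.807678, coefficient = 4
x_6 = 2.8125, f(x_6) = 16.651495, coefficient = 2
x_7 = 3.1562, f(x_7) = 23.482372, coefficient = 4
x_8 = 3.5000, f(x_8) = 33.115452, coefficient = 1

I ≈ (0.343750/3) × 270.552638 = 31.000823
Exact value: 30.998452
Error: 0.002371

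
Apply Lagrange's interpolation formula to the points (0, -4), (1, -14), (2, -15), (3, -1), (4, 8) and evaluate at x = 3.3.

Lagrange interpolation formula:
P(x) = Σ yᵢ × Lᵢ(x)
where Lᵢ(x) = Π_{j≠i} (x - xⱼ)/(xᵢ - xⱼ)

L_0(3.3) = (3.3 - 1)/(0 - 1) × (3.3 - 2)/(0 - 2) × (3.3 - 3)/(0 - 3) × (3.3 - 4)/(0 - 4) = -0.026162
L_1(3.3) = (3.3 - 0)/(1 - 0) × (3.3 - 2)/(1 - 2) × (3.3 - 3)/(1 - 3) × (3.3 - 4)/(1 - 4) = 0.150150
L_2(3.3) = (3.3 - 0)/(2 - 0) × (3.3 - 1)/(2 - 1) × (3.3 - 3)/(2 - 3) × (3.3 - 4)/(2 - 4) = -0.398475
L_3(3.3) = (3.3 - 0)/(3 - 0) × (3.3 - 1)/(3 - 1) × (3.3 - 2)/(3 - 2) × (3.3 - 4)/(3 - 4) = 1.151150
L_4(3.3) = (3.3 - 0)/(4 - 0) × (3.3 - 1)/(4 - 1) × (3.3 - 2)/(4 - 2) × (3.3 - 3)/(4 - 3) = 0.123337

P(3.3) = (-4)×L_0(3.3) + (-14)×L_1(3.3) + (-15)×L_2(3.3) + (-1)×L_3(3.3) + 8×L_4(3.3)
P(3.3) = 3.815225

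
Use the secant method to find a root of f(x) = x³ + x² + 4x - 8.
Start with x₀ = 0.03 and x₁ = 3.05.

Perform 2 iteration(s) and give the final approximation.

f(x) = x³ + x² + 4x - 8
x₀ = 0.03, x₁ = 3.05

Secant formula: x_{n+1} = x_n - f(x_n)(x_n - x_{n-1})/(f(x_n) - f(x_{n-1}))

Iteration 1:
  f(0.030000) = -7.879073
  f(3.050000) = 41.875125
  x_2 = 3.050000 - 41.875125×(3.050000 - 0.030000)/(41.875125 - (-7.879073))
       = 0.508247
Iteration 2:
  f(3.050000) = 41.875125
  f(0.508247) = -5.577409
  x_3 = 0.508247 - (-5.577409)×(0.508247 - 3.050000)/(-5.577409 - 41.875125)
       = 0.806996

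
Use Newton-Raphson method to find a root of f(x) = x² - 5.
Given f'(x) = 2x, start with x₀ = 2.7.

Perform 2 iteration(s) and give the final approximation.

f(x) = x² - 5
f'(x) = 2x
x₀ = 2.7

Newton-Raphson formula: x_{n+1} = x_n - f(x_n)/f'(x_n)

Iteration 1:
  f(2.700000) = 2.290000
  f'(2.700000) = 5.400000
  x_1 = 2.700000 - 2.290000/5.400000 = 2.275926
Iteration 2:
  f(2.275926) = 0.179839
  f'(2.275926) = 4.551852
  x_2 = 2.275926 - 0.179839/4.551852 = 2.236417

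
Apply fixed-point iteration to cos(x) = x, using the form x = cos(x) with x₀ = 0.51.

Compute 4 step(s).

Equation: cos(x) = x
Fixed-point form: x = cos(x)
x₀ = 0.51

x_1 = g(0.510000) = 0.872745
x_2 = g(0.872745) = 0.642726
x_3 = g(0.642726) = 0.800465
x_4 = g(0.800465) = 0.696373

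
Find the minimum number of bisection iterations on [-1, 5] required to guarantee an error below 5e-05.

We need (b-a)/2^n ≤ 5e-05
(5 - (-1))/2^n ≤ 5e-05
6/2^n ≤ 5e-05
2^n ≥ 120000
n ≥ log₂(120000) = 16.87
n ≥ 17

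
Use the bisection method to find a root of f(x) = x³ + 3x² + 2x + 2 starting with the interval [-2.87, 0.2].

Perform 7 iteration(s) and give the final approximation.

f(x) = x³ + 3x² + 2x + 2
Initial interval: [-2.87, 0.2]

Iteration 1:
  c_1 = (-2.870000 + 0.200000)/2 = -1.335000
  f(c_1) = f(-1.335000) = 2.297405
  f(a) × f(c) < 0, new interval: [-2.870000, -1.335000]
Iteration 2:
  c_2 = (-2.870000 + (-1.335000))/2 = -2.102500
  f(c_2) = f(-2.102500) = 1.762404
  f(a) × f(c) < 0, new interval: [-2.870000, -2.102500]
Iteration 3:
  c_3 = (-2.870000 + (-2.102500))/2 = -2.486250
  f(c_3) = f(-2.486250) = 0.203214
  f(a) × f(c) < 0, new interval: [-2.870000, -2.486250]
Iteration 4:
  c_4 = (-2.870000 + (-2.486250))/2 = -2.678125
  f(c_4) = f(-2.678125) = -1.047649
  f(a) × f(c) ≥ 0, new interval: [-2.678125, -2.486250]
Iteration 5:
  c_5 = (-2.678125 + (-2.486250))/2 = -2.582187
  f(c_5) = f(-2.582187) = -0.378530
  f(a) × f(c) ≥ 0, new interval: [-2.582187, -2.486250]
Iteration 6:
  c_6 = (-2.582187 + (-2.486250))/2 = -2.534219
  f(c_6) = f(-2.534219) = -0.077067
  f(a) × f(c) ≥ 0, new interval: [-2.534219, -2.486250]
Iteration 7:
  c_7 = (-2.534219 + (-2.486250))/2 = -2.510234
  f(c_7) = f(-2.510234) = 0.065680
  f(a) × f(c) < 0, new interval: [-2.534219, -2.510234]

After 7 iteration(s), the approximation is c_7 = -2.510234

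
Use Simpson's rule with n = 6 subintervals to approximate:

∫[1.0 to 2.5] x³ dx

f(x) = x³
a = 1.0, b = 2.5, n = 6
h = (b - a)/n = 0.250000

Simpson's rule: (h/3)[f(x₀) + 4f(x₁) + 2f(x₂) + ... + f(xₙ)]

x_0 = 1.0000, f(x_0) = 1.000000, coefficient = 1
x_1 = 1.2500, f(x_1) = 1.953125, coefficient = 4
x_2 = 1.5000, f(x_2) = 3.375000, coefficient = 2
x_3 = 1.7500, f(x_3) = 5.359375, coefficient = 4
x_4 = 2.0000, f(x_4) = 8.000000, coefficient = 2
x_5 = 2.2500, f(x_5) = 11.390625, coefficient = 4
x_6 = 2.5000, f(x_6) = 15.625000, coefficient = 1

I ≈ (0.250000/3) × 114.187500 = 9.515625
Exact value: 9.515625
Error: 0.000000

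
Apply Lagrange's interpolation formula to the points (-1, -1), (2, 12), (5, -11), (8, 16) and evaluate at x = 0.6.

Lagrange interpolation formula:
P(x) = Σ yᵢ × Lᵢ(x)
where Lᵢ(x) = Π_{j≠i} (x - xⱼ)/(xᵢ - xⱼ)

L_0(0.6) = (0.6 - 2)/(-1 - 2) × (0.6 - 5)/(-1 - 5) × (0.6 - 8)/(-1 - 8) = 0.281383
L_1(0.6) = (0.6 - (-1))/(2 - (-1)) × (0.6 - 5)/(2 - 5) × (0.6 - 8)/(2 - 8) = 0.964741
L_2(0.6) = (0.6 - (-1))/(5 - (-1)) × (0.6 - 2)/(5 - 2) × (0.6 - 8)/(5 - 8) = -0.306963
L_3(0.6) = (0.6 - (-1))/(8 - (-1)) × (0.6 - 2)/(8 - 2) × (0.6 - 5)/(8 - 5) = 0.060840

P(0.6) = (-1)×L_0(0.6) + 12×L_1(0.6) + (-11)×L_2(0.6) + 16×L_3(0.6)
P(0.6) = 15.645531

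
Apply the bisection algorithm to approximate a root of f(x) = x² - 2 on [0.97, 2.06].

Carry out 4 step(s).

f(x) = x² - 2
Initial interval: [0.97, 2.06]

Iteration 1:
  c_1 = (0.970000 + 2.060000)/2 = 1.515000
  f(c_1) = f(1.515000) = 0.295225
  f(a) × f(c) < 0, new interval: [0.970000, 1.515000]
Iteration 2:
  c_2 = (0.970000 + 1.515000)/2 = 1.242500
  f(c_2) = f(1.242500) = -0.456194
  f(a) × f(c) ≥ 0, new interval: [1.242500, 1.515000]
Iteration 3:
  c_3 = (1.242500 + 1.515000)/2 = 1.378750
  f(c_3) = f(1.378750) = -0.099048
  f(a) × f(c) ≥ 0, new interval: [1.378750, 1.515000]
Iteration 4:
  c_4 = (1.378750 + 1.515000)/2 = 1.446875
  f(c_4) = f(1.446875) = 0.093447
  f(a) × f(c) < 0, new interval: [1.378750, 1.446875]

After 4 iteration(s), the approximation is c_4 = 1.446875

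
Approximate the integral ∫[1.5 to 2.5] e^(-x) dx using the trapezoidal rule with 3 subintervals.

f(x) = e^(-x)
a = 1.5, b = 2.5, n = 3
h = (b - a)/n = 0.333333

Trapezoidal rule: (h/2)[f(x₀) + 2f(x₁) + 2f(x₂) + ... + f(xₙ)]

x_0 = 1.5000, f(x_0) = 0.223130, coefficient = 1
x_1 = 1.8333, f(x_1) = 0.159880, coefficient = 2
x_2 = 2.1667, f(x_2) = 0.114559, coefficient = 2
x_3 = 2.5000, f(x_3) = 0.082085, coefficient = 1

I ≈ (0.333333/2) × 0.854092 = 0.142349
Exact value: 0.141045
Error: 0.001304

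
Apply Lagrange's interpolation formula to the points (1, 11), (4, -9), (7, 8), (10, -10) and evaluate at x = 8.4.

Lagrange interpolation formula:
P(x) = Σ yᵢ × Lᵢ(x)
where Lᵢ(x) = Π_{j≠i} (x - xⱼ)/(xᵢ - xⱼ)

L_0(8.4) = (8.4 - 4)/(1 - 4) × (8.4 - 7)/(1 - 7) × (8.4 - 10)/(1 - 10) = 0.060840
L_1(8.4) = (8.4 - 1)/(4 - 1) × (8.4 - 7)/(4 - 7) × (8.4 - 10)/(4 - 10) = -0.306963
L_2(8.4) = (8.4 - 1)/(7 - 1) × (8.4 - 4)/(7 - 4) × (8.4 - 10)/(7 - 10) = 0.964741
L_3(8.4) = (8.4 - 1)/(10 - 1) × (8.4 - 4)/(10 - 4) × (8.4 - 7)/(10 - 7) = 0.281383

P(8.4) = 11×L_0(8.4) + (-9)×L_1(8.4) + 8×L_2(8.4) + (-10)×L_3(8.4)
P(8.4) = 8.336000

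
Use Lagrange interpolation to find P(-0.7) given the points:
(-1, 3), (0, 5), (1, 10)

Lagrange interpolation formula:
P(x) = Σ yᵢ × Lᵢ(x)
where Lᵢ(x) = Π_{j≠i} (x - xⱼ)/(xᵢ - xⱼ)

L_0(-0.7) = (-0.7 - 0)/(-1 - 0) × (-0.7 - 1)/(-1 - 1) = 0.595000
L_1(-0.7) = (-0.7 - (-1))/(0 - (-1)) × (-0.7 - 1)/(0 - 1) = 0.510000
L_2(-0.7) = (-0.7 - (-1))/(1 - (-1)) × (-0.7 - 0)/(1 - 0) = -0.105000

P(-0.7) = 3×L_0(-0.7) + 5×L_1(-0.7) + 10×L_2(-0.7)
P(-0.7) = 3.285000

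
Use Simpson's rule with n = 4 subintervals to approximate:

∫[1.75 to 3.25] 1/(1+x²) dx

f(x) = 1/(1+x²)
a = 1.75, b = 3.25, n = 4
h = (b - a)/n = 0.375000

Simpson's rule: (h/3)[f(x₀) + 4f(x₁) + 2f(x₂) + ... + f(xₙ)]

x_0 = 1.7500, f(x_0) = 0.246154, coefficient = 1
x_1 = 2.1250, f(x_1) = 0.181303, coefficient = 4
x_2 = 2.5000, f(x_2) = 0.137931, coefficient = 2
x_3 = 2.8750, f(x_3) = 0.107926, coefficient = 4
x_4 = 3.2500, f(x_4) = 0.086486, coefficient = 1

I ≈ (0.375000/3) × 1.765418 = 0.220677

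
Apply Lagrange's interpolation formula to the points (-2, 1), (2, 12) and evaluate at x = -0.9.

Lagrange interpolation formula:
P(x) = Σ yᵢ × Lᵢ(x)
where Lᵢ(x) = Π_{j≠i} (x - xⱼ)/(xᵢ - xⱼ)

L_0(-0.9) = (-0.9 - 2)/(-2 - 2) = 0.725000
L_1(-0.9) = (-0.9 - (-2))/(2 - (-2)) = 0.275000

P(-0.9) = 1×L_0(-0.9) + 12×L_1(-0.9)
P(-0.9) = 4.025000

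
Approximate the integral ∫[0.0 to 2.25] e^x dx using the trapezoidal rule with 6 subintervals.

f(x) = e^x
a = 0.0, b = 2.25, n = 6
h = (b - a)/n = 0.375000

Trapezoidal rule: (h/2)[f(x₀) + 2f(x₁) + 2f(x₂) + ... + f(xₙ)]

x_0 = 0.0000, f(x_0) = 1.000000, coefficient = 1
x_1 = 0.3750, f(x_1) = 1.454991, coefficient = 2
x_2 = 0.7500, f(x_2) = 2.117000, coefficient = 2
x_3 = 1.1250, f(x_3) = 3.080217, coefficient = 2
x_4 = 1.5000, f(x_4) = 4.481689, coefficient = 2
x_5 = 1.8750, f(x_5) = 6.520819, coefficient = 2
x_6 = 2.2500, f(x_6) = 9.487736, coefficient = 1

I ≈ (0.375000/2) × 45.797169 = 8.586969
Exact value: 8.487736
Error: 0.099233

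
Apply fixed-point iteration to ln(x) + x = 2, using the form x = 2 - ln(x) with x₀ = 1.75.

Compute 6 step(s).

Equation: ln(x) + x = 2
Fixed-point form: x = 2 - ln(x)
x₀ = 1.75

x_1 = g(1.750000) = 1.440384
x_2 = g(1.440384) = 1.635090
x_3 = g(1.635090) = 1.508302
x_4 = g(1.508302) = 1.589015
x_5 = g(1.589015) = 1.536885
x_6 = g(1.536885) = 1.570242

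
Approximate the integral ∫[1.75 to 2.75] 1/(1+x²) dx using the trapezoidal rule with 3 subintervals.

f(x) = 1/(1+x²)
a = 1.75, b = 2.75, n = 3
h = (b - a)/n = 0.333333

Trapezoidal rule: (h/2)[f(x₀) + 2f(x₁) + 2f(x₂) + ... + f(xₙ)]

x_0 = 1.7500, f(x_0) = 0.246154, coefficient = 1
x_1 = 2.0833, f(x_1) = 0.187256, coefficient = 2
x_2 = 2.4167, f(x_2) = 0.146193, coefficient = 2
x_3 = 2.7500, f(x_3) = 0.116788, coefficient = 1

I ≈ (0.333333/2) × 1.029840 = 0.171640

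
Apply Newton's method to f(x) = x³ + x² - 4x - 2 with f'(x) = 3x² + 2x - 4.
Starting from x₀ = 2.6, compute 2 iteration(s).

f(x) = x³ + x² - 4x - 2
f'(x) = 3x² + 2x - 4
x₀ = 2.6

Newton-Raphson formula: x_{n+1} = x_n - f(x_n)/f'(x_n)

Iteration 1:
  f(2.600000) = 11.936000
  f'(2.600000) = 21.480000
  x_1 = 2.600000 - 11.936000/21.480000 = 2.044320
Iteration 2:
  f(2.044320) = 2.545681
  f'(2.044320) = 12.626377
  x_2 = 2.044320 - 2.545681/12.626377 = 1.842704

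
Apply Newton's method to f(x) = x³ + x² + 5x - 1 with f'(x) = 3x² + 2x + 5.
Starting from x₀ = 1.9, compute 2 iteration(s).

f(x) = x³ + x² + 5x - 1
f'(x) = 3x² + 2x + 5
x₀ = 1.9

Newton-Raphson formula: x_{n+1} = x_n - f(x_n)/f'(x_n)

Iteration 1:
  f(1.900000) = 18.969000
  f'(1.900000) = 19.630000
  x_1 = 1.900000 - 18.969000/19.630000 = 0.933673
Iteration 2:
  f(0.933673) = 5.354035
  f'(0.933673) = 9.482581
  x_2 = 0.933673 - 5.354035/9.482581 = 0.369055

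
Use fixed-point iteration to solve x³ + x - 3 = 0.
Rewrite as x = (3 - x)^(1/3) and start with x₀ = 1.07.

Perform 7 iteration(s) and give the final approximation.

Equation: x³ + x - 3 = 0
Fixed-point form: x = (3 - x)^(1/3)
x₀ = 1.07

x_1 = g(1.070000) = 1.245047
x_2 = g(1.245047) = 1.206207
x_3 = g(1.206207) = 1.215041
x_4 = g(1.215041) = 1.213043
x_5 = g(1.213043) = 1.213495
x_6 = g(1.213495) = 1.213393
x_7 = g(1.213393) = 1.213416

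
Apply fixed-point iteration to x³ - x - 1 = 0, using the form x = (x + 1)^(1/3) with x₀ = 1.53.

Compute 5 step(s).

Equation: x³ - x - 1 = 0
Fixed-point form: x = (x + 1)^(1/3)
x₀ = 1.53

x_1 = g(1.530000) = 1.362616
x_2 = g(1.362616) = 1.331878
x_3 = g(1.331878) = 1.326077
x_4 = g(1.326077) = 1.324976
x_5 = g(1.324976) = 1.324767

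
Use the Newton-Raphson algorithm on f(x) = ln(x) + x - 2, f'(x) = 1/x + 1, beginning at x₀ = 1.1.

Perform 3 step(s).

f(x) = ln(x) + x - 2
f'(x) = 1/x + 1
x₀ = 1.1

Newton-Raphson formula: x_{n+1} = x_n - f(x_n)/f'(x_n)

Iteration 1:
  f(1.100000) = -0.804690
  f'(1.100000) = 1.909091
  x_1 = 1.100000 - (-0.804690)/1.909091 = 1.521504
Iteration 2:
  f(1.521504) = -0.058796
  f'(1.521504) = 1.657244
  x_2 = 1.521504 - (-0.058796)/1.657244 = 1.556983
Iteration 3:
  f(1.556983) = -0.000268
  f'(1.556983) = 1.642268
  x_3 = 1.556983 - (-0.000268)/1.642268 = 1.557146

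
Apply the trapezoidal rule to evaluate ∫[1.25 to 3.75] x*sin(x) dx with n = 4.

f(x) = x*sin(x)
a = 1.25, b = 3.75, n = 4
h = (b - a)/n = 0.625000

Trapezoidal rule: (h/2)[f(x₀) + 2f(x₁) + 2f(x₂) + ... + f(xₙ)]

x_0 = 1.2500, f(x_0) = 1.186231, coefficient = 1
x_1 = 1.8750, f(x_1) = 1.788911, coefficient = 2
x_2 = 2.5000, f(x_2) = 1.496180, coefficient = 2
x_3 = 3.1250, f(x_3) = 0.051850, coefficient = 2
x_4 = 3.7500, f(x_4) = -2.143355, coefficient = 1

I ≈ (0.625000/2) × 5.716758 = 1.786487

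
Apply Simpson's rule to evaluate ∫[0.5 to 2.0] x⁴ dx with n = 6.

f(x) = x⁴
a = 0.5, b = 2.0, n = 6
h = (b - a)/n = 0.250000

Simpson's rule: (h/3)[f(x₀) + 4f(x₁) + 2f(x₂) + ... + f(xₙ)]

x_0 = 0.5000, f(x_0) = 0.062500, coefficient = 1
x_1 = 0.7500, f(x_1) = 0.316406, coefficient = 4
x_2 = 1.0000, f(x_2) = 1.000000, coefficient = 2
x_3 = 1.2500, f(x_3) = 2.441406, coefficient = 4
x_4 = 1.5000, f(x_4) = 5.062500, coefficient = 2
x_5 = 1.7500, f(x_5) = 9.378906, coefficient = 4
x_6 = 2.0000, f(x_6) = 16.000000, coefficient = 1

I ≈ (0.250000/3) × 76.734375 = 6.394531
Exact value: 6.393750
Error: 0.000781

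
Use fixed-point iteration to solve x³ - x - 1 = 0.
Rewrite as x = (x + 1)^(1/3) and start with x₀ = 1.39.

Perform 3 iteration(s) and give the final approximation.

Equation: x³ - x - 1 = 0
Fixed-point form: x = (x + 1)^(1/3)
x₀ = 1.39

x_1 = g(1.390000) = 1.337004
x_2 = g(1.337004) = 1.327048
x_3 = g(1.327048) = 1.325160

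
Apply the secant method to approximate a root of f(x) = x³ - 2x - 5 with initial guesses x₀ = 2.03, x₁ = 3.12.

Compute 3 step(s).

f(x) = x³ - 2x - 5
x₀ = 2.03, x₁ = 3.12

Secant formula: x_{n+1} = x_n - f(x_n)(x_n - x_{n-1})/(f(x_n) - f(x_{n-1}))

Iteration 1:
  f(2.030000) = -0.694573
  f(3.120000) = 19.131328
  x_2 = 3.120000 - 19.131328×(3.120000 - 2.030000)/(19.131328 - (-0.694573))
       = 2.068187
Iteration 2:
  f(3.120000) = 19.131328
  f(2.068187) = -0.289920
  x_3 = 2.068187 - (-0.289920)×(2.068187 - 3.120000)/(-0.289920 - 19.131328)
       = 2.083888
Iteration 3:
  f(2.068187) = -0.289920
  f(2.083888) = -0.118305
  x_4 = 2.083888 - (-0.118305)×(2.083888 - 2.068187)/(-0.118305 - (-0.289920))
       = 2.094712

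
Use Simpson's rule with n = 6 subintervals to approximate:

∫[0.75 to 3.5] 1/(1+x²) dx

f(x) = 1/(1+x²)
a = 0.75, b = 3.5, n = 6
h = (b - a)/n = 0.458333

Simpson's rule: (h/3)[f(x₀) + 4f(x₁) + 2f(x₂) + ... + f(xₙ)]

x_0 = 0.7500, f(x_0) = 0.640000, coefficient = 1
x_1 = 1.2083, f(x_1) = 0.406493, coefficient = 4
x_2 = 1.6667, f(x_2) = 0.264706, coefficient = 2
x_3 = 2.1250, f(x_3) = 0.181303, coefficient = 4
x_4 = 2.5833, f(x_4) = 0.130317, coefficient = 2
x_5 = 3.0417, f(x_5) = 0.097544, coefficient = 4
x_6 = 3.5000, f(x_6) = 0.075472, coefficient = 1

I ≈ (0.458333/3) × 4.246878 = 0.648829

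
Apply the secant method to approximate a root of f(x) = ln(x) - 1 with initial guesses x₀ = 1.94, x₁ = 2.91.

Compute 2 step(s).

f(x) = ln(x) - 1
x₀ = 1.94, x₁ = 2.91

Secant formula: x_{n+1} = x_n - f(x_n)(x_n - x_{n-1})/(f(x_n) - f(x_{n-1}))

Iteration 1:
  f(1.940000) = -0.337312
  f(2.910000) = 0.068153
  x_2 = 2.910000 - 0.068153×(2.910000 - 1.940000)/(0.068153 - (-0.337312))
       = 2.746956
Iteration 2:
  f(2.910000) = 0.068153
  f(2.746956) = 0.010494
  x_3 = 2.746956 - 0.010494×(2.746956 - 2.910000)/(0.010494 - 0.068153)
       = 2.717284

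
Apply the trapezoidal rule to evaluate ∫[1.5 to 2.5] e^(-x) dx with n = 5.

f(x) = e^(-x)
a = 1.5, b = 2.5, n = 5
h = (b - a)/n = 0.200000

Trapezoidal rule: (h/2)[f(x₀) + 2f(x₁) + 2f(x₂) + ... + f(xₙ)]

x_0 = 1.5000, f(x_0) = 0.223130, coefficient = 1
x_1 = 1.7000, f(x_1) = 0.182684, coefficient = 2
x_2 = 1.9000, f(x_2) = 0.149569, coefficient = 2
x_3 = 2.1000, f(x_3) = 0.122456, coefficient = 2
x_4 = 2.3000, f(x_4) = 0.100259, coefficient = 2
x_5 = 2.5000, f(x_5) = 0.082085, coefficient = 1

I ≈ (0.200000/2) × 1.415150 = 0.141515
Exact value: 0.141045
Error: 0.000470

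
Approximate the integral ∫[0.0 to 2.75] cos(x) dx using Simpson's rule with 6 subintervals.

f(x) = cos(x)
a = 0.0, b = 2.75, n = 6
h = (b - a)/n = 0.458333

Simpson's rule: (h/3)[f(x₀) + 4f(x₁) + 2f(x₂) + ... + f(xₙ)]

x_0 = 0.0000, f(x_0) = 1.000000, coefficient = 1
x_1 = 0.4583, f(x_1) = 0.896791, coefficient = 4
x_2 = 0.9167, f(x_2) = 0.608469, coefficient = 2
x_3 = 1.3750, f(x_3) = 0.194548, coefficient = 4
x_4 = 1.8333, f(x_4) = -0.259531, coefficient = 2
x_5 = 2.2917, f(x_5) = -0.660039, coefficient = 4
x_6 = 2.7500, f(x_6) = -0.924302, coefficient = 1

I ≈ (0.458333/3) × 2.498773 = 0.381757
Exact value: 0.381661
Error: 0.000096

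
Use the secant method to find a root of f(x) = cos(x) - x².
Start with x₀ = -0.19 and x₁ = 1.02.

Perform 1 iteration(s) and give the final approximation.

f(x) = cos(x) - x²
x₀ = -0.19, x₁ = 1.02

Secant formula: x_{n+1} = x_n - f(x_n)(x_n - x_{n-1})/(f(x_n) - f(x_{n-1}))

Iteration 1:
  f(-0.190000) = 0.945904
  f(1.020000) = -0.517034
  x_2 = 1.020000 - (-0.517034)×(1.020000 - (-0.190000))/(-0.517034 - 0.945904)
       = 0.592360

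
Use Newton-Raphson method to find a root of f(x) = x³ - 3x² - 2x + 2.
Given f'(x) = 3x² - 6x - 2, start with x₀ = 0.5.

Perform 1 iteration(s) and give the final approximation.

f(x) = x³ - 3x² - 2x + 2
f'(x) = 3x² - 6x - 2
x₀ = 0.5

Newton-Raphson formula: x_{n+1} = x_n - f(x_n)/f'(x_n)

Iteration 1:
  f(0.500000) = 0.375000
  f'(0.500000) = -4.250000
  x_1 = 0.500000 - 0.375000/(-4.250000) = 0.588235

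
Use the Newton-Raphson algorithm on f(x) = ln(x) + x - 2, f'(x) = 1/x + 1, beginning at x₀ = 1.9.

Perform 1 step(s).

f(x) = ln(x) + x - 2
f'(x) = 1/x + 1
x₀ = 1.9

Newton-Raphson formula: x_{n+1} = x_n - f(x_n)/f'(x_n)

Iteration 1:
  f(1.900000) = 0.541854
  f'(1.900000) = 1.526316
  x_1 = 1.900000 - 0.541854/1.526316 = 1.544992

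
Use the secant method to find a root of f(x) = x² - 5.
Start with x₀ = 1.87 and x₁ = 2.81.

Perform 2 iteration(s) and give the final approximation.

f(x) = x² - 5
x₀ = 1.87, x₁ = 2.81

Secant formula: x_{n+1} = x_n - f(x_n)(x_n - x_{n-1})/(f(x_n) - f(x_{n-1}))

Iteration 1:
  f(1.870000) = -1.503100
  f(2.810000) = 2.896100
  x_2 = 2.810000 - 2.896100×(2.810000 - 1.870000)/(2.896100 - (-1.503100))
       = 2.191175
Iteration 2:
  f(2.810000) = 2.896100
  f(2.191175) = -0.198751
  x_3 = 2.191175 - (-0.198751)×(2.191175 - 2.810000)/(-0.198751 - 2.896100)
       = 2.230916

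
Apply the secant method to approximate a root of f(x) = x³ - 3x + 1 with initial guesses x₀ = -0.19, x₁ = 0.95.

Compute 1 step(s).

f(x) = x³ - 3x + 1
x₀ = -0.19, x₁ = 0.95

Secant formula: x_{n+1} = x_n - f(x_n)(x_n - x_{n-1})/(f(x_n) - f(x_{n-1}))

Iteration 1:
  f(-0.190000) = 1.563141
  f(0.950000) = -0.992625
  x_2 = 0.950000 - (-0.992625)×(0.950000 - (-0.190000))/(-0.992625 - 1.563141)
       = 0.507239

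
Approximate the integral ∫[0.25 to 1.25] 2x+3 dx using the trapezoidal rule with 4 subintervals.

f(x) = 2x+3
a = 0.25, b = 1.25, n = 4
h = (b - a)/n = 0.250000

Trapezoidal rule: (h/2)[f(x₀) + 2f(x₁) + 2f(x₂) + ... + f(xₙ)]

x_0 = 0.2500, f(x_0) = 3.500000, coefficient = 1
x_1 = 0.5000, f(x_1) = 4.000000, coefficient = 2
x_2 = 0.7500, f(x_2) = 4.500000, coefficient = 2
x_3 = 1.0000, f(x_3) = 5.000000, coefficient = 2
x_4 = 1.2500, f(x_4) = 5.500000, coefficient = 1

I ≈ (0.250000/2) × 36.000000 = 4.500000
Exact value: 4.500000
Error: 0.000000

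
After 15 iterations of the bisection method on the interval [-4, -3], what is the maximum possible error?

Bisection error bound: |error| ≤ (b-a)/2^n
|error| ≤ (-3 - (-4))/2^15 = 1/2^15
|error| ≤ 0.0000305176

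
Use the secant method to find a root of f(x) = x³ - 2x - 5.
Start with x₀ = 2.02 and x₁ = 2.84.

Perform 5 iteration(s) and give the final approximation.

f(x) = x³ - 2x - 5
x₀ = 2.02, x₁ = 2.84

Secant formula: x_{n+1} = x_n - f(x_n)(x_n - x_{n-1})/(f(x_n) - f(x_{n-1}))

Iteration 1:
  f(2.020000) = -0.797592
  f(2.840000) = 12.226304
  x_2 = 2.840000 - 12.226304×(2.840000 - 2.020000)/(12.226304 - (-0.797592))
       = 2.070217
Iteration 2:
  f(2.840000) = 12.226304
  f(2.070217) = -0.267898
  x_3 = 2.070217 - (-0.267898)×(2.070217 - 2.840000)/(-0.267898 - 12.226304)
       = 2.086723
Iteration 3:
  f(2.070217) = -0.267898
  f(2.086723) = -0.086994
  x_4 = 2.086723 - (-0.086994)×(2.086723 - 2.070217)/(-0.086994 - (-0.267898))
       = 2.094660
Iteration 4:
  f(2.086723) = -0.086994
  f(2.094660) = 0.001213
  x_5 = 2.094660 - 0.001213×(2.094660 - 2.086723)/(0.001213 - (-0.086994))
       = 2.094551
Iteration 5:
  f(2.094660) = 0.001213
  f(2.094551) = -0.000005
  x_6 = 2.094551 - (-0.000005)×(2.094551 - 2.094660)/(-0.000005 - 0.001213)
       = 2.094551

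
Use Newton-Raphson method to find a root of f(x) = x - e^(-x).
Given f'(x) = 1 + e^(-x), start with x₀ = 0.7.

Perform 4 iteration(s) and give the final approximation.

f(x) = x - e^(-x)
f'(x) = 1 + e^(-x)
x₀ = 0.7

Newton-Raphson formula: x_{n+1} = x_n - f(x_n)/f'(x_n)

Iteration 1:
  f(0.700000) = 0.203415
  f'(0.700000) = 1.496585
  x_1 = 0.700000 - 0.203415/1.496585 = 0.564081
Iteration 2:
  f(0.564081) = -0.004802
  f'(0.564081) = 1.568883
  x_2 = 0.564081 - (-0.004802)/1.568883 = 0.567142
Iteration 3:
  f(0.567142) = -0.000003
  f'(0.567142) = 1.567144
  x_3 = 0.567142 - (-0.000003)/1.567144 = 0.567143
Iteration 4:
  f(0.567143) = 0.000000
  f'(0.567143) = 1.567143
  x_4 = 0.567143 - 0.000000/1.567143 = 0.567143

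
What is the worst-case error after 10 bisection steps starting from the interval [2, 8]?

Bisection error bound: |error| ≤ (b-a)/2^n
|error| ≤ (8 - 2)/2^10 = 6/2^10
|error| ≤ 0.0058593750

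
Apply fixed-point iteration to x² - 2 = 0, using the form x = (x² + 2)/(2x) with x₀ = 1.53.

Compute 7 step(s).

Equation: x² - 2 = 0
Fixed-point form: x = (x² + 2)/(2x)
x₀ = 1.53

x_1 = g(1.530000) = 1.418595
x_2 = g(1.418595) = 1.414220
x_3 = g(1.414220) = 1.414214
x_4 = g(1.414214) = 1.414214
x_5 = g(1.414214) = 1.414214
x_6 = g(1.414214) = 1.414214
x_7 = g(1.414214) = 1.414214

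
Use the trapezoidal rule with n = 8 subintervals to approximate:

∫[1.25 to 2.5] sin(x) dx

f(x) = sin(x)
a = 1.25, b = 2.5, n = 8
h = (b - a)/n = 0.156250

Trapezoidal rule: (h/2)[f(x₀) + 2f(x₁) + 2f(x₂) + ... + f(xₙ)]

x_0 = 1.2500, f(x_0) = 0.948985, coefficient = 1
x_1 = 1.4062, f(x_1) = 0.986493, coefficient = 2
x_2 = 1.5625, f(x_2) = 0.999966, coefficient = 2
x_3 = 1.7188, f(x_3) = 0.989075, coefficient = 2
x_4 = 1.8750, f(x_4) = 0.954086, coefficient = 2
x_5 = 2.0312, f(x_5) = 0.895851, coefficient = 2
x_6 = 2.1875, f(x_6) = 0.815789, coefficient = 2
x_7 = 2.3438, f(x_7) = 0.715851, coefficient = 2
x_8 = 2.5000, f(x_8) = 0.598472, coefficient = 1

I ≈ (0.156250/2) × 14.261678 = 1.114194
Exact value: 1.116466
Error: 0.002272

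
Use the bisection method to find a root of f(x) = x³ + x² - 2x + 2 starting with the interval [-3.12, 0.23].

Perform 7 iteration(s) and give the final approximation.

f(x) = x³ + x² - 2x + 2
Initial interval: [-3.12, 0.23]

Iteration 1:
  c_1 = (-3.120000 + 0.230000)/2 = -1.445000
  f(c_1) = f(-1.445000) = 3.960829
  f(a) × f(c) < 0, new interval: [-3.120000, -1.445000]
Iteration 2:
  c_2 = (-3.120000 + (-1.445000))/2 = -2.282500
  f(c_2) = f(-2.282500) = -0.116577
  f(a) × f(c) ≥ 0, new interval: [-2.282500, -1.445000]
Iteration 3:
  c_3 = (-2.282500 + (-1.445000))/2 = -1.863750
  f(c_3) = f(-1.863750) = 2.727209
  f(a) × f(c) < 0, new interval: [-2.282500, -1.863750]
Iteration 4:
  c_4 = (-2.282500 + (-1.863750))/2 = -2.073125
  f(c_4) = f(-2.073125) = 1.534123
  f(a) × f(c) < 0, new interval: [-2.282500, -2.073125]
Iteration 5:
  c_5 = (-2.282500 + (-2.073125))/2 = -2.177812
  f(c_5) = f(-2.177812) = 0.769417
  f(a) × f(c) < 0, new interval: [-2.282500, -2.177812]
Iteration 6:
  c_6 = (-2.282500 + (-2.177812))/2 = -2.230156
  f(c_6) = f(-2.230156) = 0.342011
  f(a) × f(c) < 0, new interval: [-2.282500, -2.230156]
Iteration 7:
  c_7 = (-2.282500 + (-2.230156))/2 = -2.256328
  f(c_7) = f(-2.256328) = 0.116669
  f(a) × f(c) < 0, new interval: [-2.282500, -2.256328]

After 7 iteration(s), the approximation is c_7 = -2.256328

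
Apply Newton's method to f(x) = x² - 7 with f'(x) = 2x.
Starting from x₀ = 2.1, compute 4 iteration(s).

f(x) = x² - 7
f'(x) = 2x
x₀ = 2.1

Newton-Raphson formula: x_{n+1} = x_n - f(x_n)/f'(x_n)

Iteration 1:
  f(2.100000) = -2.590000
  f'(2.100000) = 4.200000
  x_1 = 2.100000 - (-2.590000)/4.200000 = 2.716667
Iteration 2:
  f(2.716667) = 0.380278
  f'(2.716667) = 5.433333
  x_2 = 2.716667 - 0.380278/5.433333 = 2.646677
Iteration 3:
  f(2.646677) = 0.004899
  f'(2.646677) = 5.293354
  x_3 = 2.646677 - 0.004899/5.293354 = 2.645751
Iteration 4:
  f(2.645751) = 0.000001
  f'(2.645751) = 5.291503
  x_4 = 2.645751 - 0.000001/5.291503 = 2.645751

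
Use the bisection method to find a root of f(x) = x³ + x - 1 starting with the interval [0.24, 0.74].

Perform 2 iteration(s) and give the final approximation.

f(x) = x³ + x - 1
Initial interval: [0.24, 0.74]

Iteration 1:
  c_1 = (0.240000 + 0.740000)/2 = 0.490000
  f(c_1) = f(0.490000) = -0.392351
  f(a) × f(c) ≥ 0, new interval: [0.490000, 0.740000]
Iteration 2:
  c_2 = (0.490000 + 0.740000)/2 = 0.615000
  f(c_2) = f(0.615000) = -0.152392
  f(a) × f(c) ≥ 0, new interval: [0.615000, 0.740000]

After 2 iteration(s), the approximation is c_2 = 0.615000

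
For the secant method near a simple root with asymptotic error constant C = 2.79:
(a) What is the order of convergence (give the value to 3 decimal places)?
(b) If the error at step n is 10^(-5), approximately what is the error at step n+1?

(a) Secant method has superlinear convergence with order φ = (1+√5)/2 ≈ 1.618.
    This means |e_{n+1}| ≈ C|e_n|^1.618.

(b) With |e_n| = 10^(-5) and C = 2.79:
    |e_{n+1}| ≈ 2.79 × (10^(-5))^1.618 = 2.79 × 10^(-8.09)

(a) ≈ 1.618 (golden ratio); (b) |e_{n+1}| ≈ 2.267e-08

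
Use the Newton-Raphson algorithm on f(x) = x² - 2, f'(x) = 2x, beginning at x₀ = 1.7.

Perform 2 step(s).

f(x) = x² - 2
f'(x) = 2x
x₀ = 1.7

Newton-Raphson formula: x_{n+1} = x_n - f(x_n)/f'(x_n)

Iteration 1:
  f(1.700000) = 0.890000
  f'(1.700000) = 3.400000
  x_1 = 1.700000 - 0.890000/3.400000 = 1.438235
Iteration 2:
  f(1.438235) = 0.068521
  f'(1.438235) = 2.876471
  x_2 = 1.438235 - 0.068521/2.876471 = 1.414414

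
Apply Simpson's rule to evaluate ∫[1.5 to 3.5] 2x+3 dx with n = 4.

f(x) = 2x+3
a = 1.5, b = 3.5, n = 4
h = (b - a)/n = 0.500000

Simpson's rule: (h/3)[f(x₀) + 4f(x₁) + 2f(x₂) + ... + f(xₙ)]

x_0 = 1.5000, f(x_0) = 6.000000, coefficient = 1
x_1 = 2.0000, f(x_1) = 7.000000, coefficient = 4
x_2 = 2.5000, f(x_2) = 8.000000, coefficient = 2
x_3 = 3.0000, f(x_3) = 9.000000, coefficient = 4
x_4 = 3.5000, f(x_4) = 10.000000, coefficient = 1

I ≈ (0.500000/3) × 96.000000 = 16.000000
Exact value: 16.000000
Error: 0.000000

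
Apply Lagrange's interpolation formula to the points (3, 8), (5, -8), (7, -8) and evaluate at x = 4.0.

Lagrange interpolation formula:
P(x) = Σ yᵢ × Lᵢ(x)
where Lᵢ(x) = Π_{j≠i} (x - xⱼ)/(xᵢ - xⱼ)

L_0(4.0) = (4.0 - 5)/(3 - 5) × (4.0 - 7)/(3 - 7) = 0.375000
L_1(4.0) = (4.0 - 3)/(5 - 3) × (4.0 - 7)/(5 - 7) = 0.750000
L_2(4.0) = (4.0 - 3)/(7 - 3) × (4.0 - 5)/(7 - 5) = -0.125000

P(4.0) = 8×L_0(4.0) + (-8)×L_1(4.0) + (-8)×L_2(4.0)
P(4.0) = -2.000000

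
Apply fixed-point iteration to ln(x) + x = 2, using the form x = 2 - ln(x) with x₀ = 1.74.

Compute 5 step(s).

Equation: ln(x) + x = 2
Fixed-point form: x = 2 - ln(x)
x₀ = 1.74

x_1 = g(1.740000) = 1.446115
x_2 = g(1.446115) = 1.631119
x_3 = g(1.631119) = 1.510733
x_4 = g(1.510733) = 1.587405
x_5 = g(1.587405) = 1.537900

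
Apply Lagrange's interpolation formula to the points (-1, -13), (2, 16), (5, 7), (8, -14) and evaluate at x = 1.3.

Lagrange interpolation formula:
P(x) = Σ yᵢ × Lᵢ(x)
where Lᵢ(x) = Π_{j≠i} (x - xⱼ)/(xᵢ - xⱼ)

L_0(1.3) = (1.3 - 2)/(-1 - 2) × (1.3 - 5)/(-1 - 5) × (1.3 - 8)/(-1 - 8) = 0.107117
L_1(1.3) = (1.3 - (-1))/(2 - (-1)) × (1.3 - 5)/(2 - 5) × (1.3 - 8)/(2 - 8) = 1.055870
L_2(1.3) = (1.3 - (-1))/(5 - (-1)) × (1.3 - 2)/(5 - 2) × (1.3 - 8)/(5 - 8) = -0.199759
L_3(1.3) = (1.3 - (-1))/(8 - (-1)) × (1.3 - 2)/(8 - 2) × (1.3 - 5)/(8 - 5) = 0.036772

P(1.3) = (-13)×L_0(1.3) + 16×L_1(1.3) + 7×L_2(1.3) + (-14)×L_3(1.3)
P(1.3) = 13.588284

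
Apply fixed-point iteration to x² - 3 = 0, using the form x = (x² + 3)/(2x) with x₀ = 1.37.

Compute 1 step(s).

Equation: x² - 3 = 0
Fixed-point form: x = (x² + 3)/(2x)
x₀ = 1.37

x_1 = g(1.370000) = 1.779891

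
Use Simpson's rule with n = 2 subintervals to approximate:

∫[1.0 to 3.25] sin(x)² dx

f(x) = sin(x)²
a = 1.0, b = 3.25, n = 2
h = (b - a)/n = 1.125000

Simpson's rule: (h/3)[f(x₀) + 4f(x₁) + 2f(x₂) + ... + f(xₙ)]

x_0 = 1.0000, f(x_0) = 0.708073, coefficient = 1
x_1 = 2.1250, f(x_1) = 0.723044, coefficient = 4
x_2 = 3.2500, f(x_2) = 0.011706, coefficient = 1

I ≈ (1.125000/3) × 3.611955 = 1.354483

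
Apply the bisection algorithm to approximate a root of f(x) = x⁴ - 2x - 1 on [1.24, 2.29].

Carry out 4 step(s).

f(x) = x⁴ - 2x - 1
Initial interval: [1.24, 2.29]

Iteration 1:
  c_1 = (1.240000 + 2.290000)/2 = 1.765000
  f(c_1) = f(1.765000) = 5.174627
  f(a) × f(c) < 0, new interval: [1.240000, 1.765000]
Iteration 2:
  c_2 = (1.240000 + 1.765000)/2 = 1.502500
  f(c_2) = f(1.502500) = 1.091334
  f(a) × f(c) < 0, new interval: [1.240000, 1.502500]
Iteration 3:
  c_3 = (1.240000 + 1.502500)/2 = 1.371250
  f(c_3) = f(1.371250) = -0.206872
  f(a) × f(c) ≥ 0, new interval: [1.371250, 1.502500]
Iteration 4:
  c_4 = (1.371250 + 1.502500)/2 = 1.436875
  f(c_4) = f(1.436875) = 0.388863
  f(a) × f(c) < 0, new interval: [1.371250, 1.436875]

After 4 iteration(s), the approximation is c_4 = 1.436875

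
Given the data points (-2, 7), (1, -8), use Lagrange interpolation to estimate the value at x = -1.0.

Lagrange interpolation formula:
P(x) = Σ yᵢ × Lᵢ(x)
where Lᵢ(x) = Π_{j≠i} (x - xⱼ)/(xᵢ - xⱼ)

L_0(-1.0) = (-1.0 - 1)/(-2 - 1) = 0.666667
L_1(-1.0) = (-1.0 - (-2))/(1 - (-2)) = 0.333333

P(-1.0) = 7×L_0(-1.0) + (-8)×L_1(-1.0)
P(-1.0) = 2.000000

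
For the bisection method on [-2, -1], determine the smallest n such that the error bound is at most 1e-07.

We need (b-a)/2^n ≤ 1e-07
(-1 - (-2))/2^n ≤ 1e-07
1/2^n ≤ 1e-07
2^n ≥ 10000000
n ≥ log₂(10000000) = 23.25
n ≥ 24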